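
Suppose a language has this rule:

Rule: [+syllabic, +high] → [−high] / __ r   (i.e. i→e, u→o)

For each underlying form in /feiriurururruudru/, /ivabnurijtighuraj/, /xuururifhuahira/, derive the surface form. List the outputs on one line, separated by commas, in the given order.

/feiriurururruudru/: /i/ is a high vowel immediately before /r/, so it lowers to [e]. /u/ is a high vowel immediately before /r/, so it lowers to [o]. /u/ is a high vowel immediately before /r/, so it lowers to [o]. /u/ is a high vowel immediately before /r/, so it lowers to [o]. → [feeriorororruudru].
/ivabnurijtighuraj/: /u/ is a high vowel immediately before /r/, so it lowers to [o]. /u/ is a high vowel immediately before /r/, so it lowers to [o]. → [ivabnorijtighoraj].
/xuururifhuahira/: /u/ is a high vowel immediately before /r/, so it lowers to [o]. /u/ is a high vowel immediately before /r/, so it lowers to [o]. /i/ is a high vowel immediately before /r/, so it lowers to [e]. → [xuororifhuahera].

feeriorororruudru, ivabnorijtighoraj, xuororifhuahera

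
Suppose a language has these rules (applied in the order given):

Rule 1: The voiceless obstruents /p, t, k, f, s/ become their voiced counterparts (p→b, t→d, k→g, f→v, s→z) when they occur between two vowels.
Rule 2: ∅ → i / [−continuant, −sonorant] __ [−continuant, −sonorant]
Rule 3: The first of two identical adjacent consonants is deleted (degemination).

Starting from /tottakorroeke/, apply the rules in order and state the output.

totitagoroege

Rule 1 (intervocalic voicing): /k/ is a voiceless obstruent between vowels /a/ and /o/, so it voices to [g]. /k/ is a voiceless obstruent between vowels /e/ and /e/, so it voices to [g]. /tottakorroeke/ → tottagorroege.
Rule 2 (stop-cluster i-epenthesis): /t/ and /t/ form a stop–stop cluster, so [i] is inserted between them. /tottagorroege/ → totitagorroege.
Rule 3 (degemination): /rr/ is a geminate; the first /r/ deletes. /totitagorroege/ → totitagoroege.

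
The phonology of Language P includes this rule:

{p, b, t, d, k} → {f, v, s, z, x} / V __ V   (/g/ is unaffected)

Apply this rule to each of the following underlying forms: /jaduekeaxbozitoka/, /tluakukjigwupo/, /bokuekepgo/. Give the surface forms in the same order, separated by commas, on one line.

jazuexeaxbozisoxa, tluaxukjigwufo, boxuexepgo

/jaduekeaxbozitoka/: /d/ is a stop between vowels /a/ and /u/, so it spirantizes to the fricative [z]. /k/ is a stop between vowels /e/ and /e/, so it spirantizes to the fricative [x]. /t/ is a stop between vowels /i/ and /o/, so it spirantizes to the fricative [s]. /k/ is a stop between vowels /o/ and /a/, so it spirantizes to the fricative [x]. → [jazuexeaxbozisoxa].
/tluakukjigwupo/: /k/ is a stop between vowels /a/ and /u/, so it spirantizes to the fricative [x]. /p/ is a stop between vowels /u/ and /o/, so it spirantizes to the fricative [f]. → [tluaxukjigwufo].
/bokuekepgo/: /k/ is a stop between vowels /o/ and /u/, so it spirantizes to the fricative [x]. /k/ is a stop between vowels /e/ and /e/, so it spirantizes to the fricative [x]. → [boxuexepgo].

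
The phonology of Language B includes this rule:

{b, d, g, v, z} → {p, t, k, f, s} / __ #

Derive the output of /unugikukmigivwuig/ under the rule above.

unugikukmigivwuik

/g/ is a voiced obstruent in word-final position, so it devoices to [k].
Surface form: [unugikukmigivwuik].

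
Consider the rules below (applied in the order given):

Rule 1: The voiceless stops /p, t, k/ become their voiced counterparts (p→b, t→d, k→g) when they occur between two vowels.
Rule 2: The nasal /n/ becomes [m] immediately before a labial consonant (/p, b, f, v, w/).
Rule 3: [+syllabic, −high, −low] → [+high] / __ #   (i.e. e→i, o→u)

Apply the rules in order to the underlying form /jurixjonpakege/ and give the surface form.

jurixjompagegi

Rule 1 (intervocalic voicing): /k/ is a voiceless stop between vowels /a/ and /e/, so it voices to [g]. /jurixjonpakege/ → jurixjonpagege.
Rule 2 (nasal place assimilation): /n/ precedes the labial consonant /p/, so it assimilates in place to [m]. /jurixjonpagege/ → jurixjompagege.
Rule 3 (final vowel raising): /e/ is a mid vowel in word-final position, so it raises to [i]. /jurixjompagege/ → jurixjompagegi.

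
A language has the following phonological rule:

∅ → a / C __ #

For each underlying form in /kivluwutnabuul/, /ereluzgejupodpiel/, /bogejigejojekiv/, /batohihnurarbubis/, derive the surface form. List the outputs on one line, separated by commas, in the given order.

/kivluwutnabuul/: the form ends in the consonant /l/, so [a] is inserted word-finally. → [kivluwutnabuula].
/ereluzgejupodpiel/: the form ends in the consonant /l/, so [a] is inserted word-finally. → [ereluzgejupodpiela].
/bogejigejojekiv/: the form ends in the consonant /v/, so [a] is inserted word-finally. → [bogejigejojekiva].
/batohihnurarbubis/: the form ends in the consonant /s/, so [a] is inserted word-finally. → [batohihnurarbubisa].

kivluwutnabuula, ereluzgejupodpiela, bogejigejojekiva, batohihnurarbubisa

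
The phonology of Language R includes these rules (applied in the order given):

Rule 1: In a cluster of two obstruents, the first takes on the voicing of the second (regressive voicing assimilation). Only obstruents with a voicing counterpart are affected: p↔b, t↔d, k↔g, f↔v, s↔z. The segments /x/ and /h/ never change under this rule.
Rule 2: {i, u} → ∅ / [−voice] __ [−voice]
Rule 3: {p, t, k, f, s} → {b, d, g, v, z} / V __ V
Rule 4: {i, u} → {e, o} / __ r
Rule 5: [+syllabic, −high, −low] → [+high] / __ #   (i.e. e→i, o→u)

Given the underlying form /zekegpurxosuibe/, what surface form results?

zegekporxozuibi

Rule 1 (regressive voicing assimilation): /g/ precedes the voiceless obstruent /p/, so it devoices to [k] by assimilation. /zekegpurxosuibe/ → zekekpurxosuibe.
Rule 2 (high vowel syncope): no segment meets the environment; /zekekpurxosuibe/ is unchanged.
Rule 3 (intervocalic voicing): /k/ is a voiceless obstruent between vowels /e/ and /e/, so it voices to [g]. /s/ is a voiceless obstruent between vowels /o/ and /u/, so it voices to [z]. /zekekpurxosuibe/ → zegekpurxozuibe.
Rule 4 (pre-rhotic lowering): /u/ is a high vowel immediately before /r/, so it lowers to [o]. /zegekpurxozuibe/ → zegekporxozuibe.
Rule 5 (final vowel raising): /e/ is a mid vowel in word-final position, so it raises to [i]. /zegekporxozuibe/ → zegekporxozuibi.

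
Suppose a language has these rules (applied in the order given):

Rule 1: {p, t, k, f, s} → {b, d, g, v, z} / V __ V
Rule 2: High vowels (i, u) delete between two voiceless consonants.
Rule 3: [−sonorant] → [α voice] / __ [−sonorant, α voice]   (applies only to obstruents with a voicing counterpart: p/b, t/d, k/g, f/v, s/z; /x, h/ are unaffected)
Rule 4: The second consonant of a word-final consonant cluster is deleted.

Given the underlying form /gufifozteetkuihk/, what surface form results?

Rule 1 (intervocalic voicing): /f/ is a voiceless obstruent between vowels /u/ and /i/, so it voices to [v]. /f/ is a voiceless obstruent between vowels /i/ and /o/, so it voices to [v]. /gufifozteetkuihk/ → guvivozteetkuihk.
Rule 2 (high vowel syncope): no segment meets the environment; /guvivozteetkuihk/ is unchanged.
Rule 3 (regressive voicing assimilation): /z/ precedes the voiceless obstruent /t/, so it devoices to [s] by assimilation. /guvivozteetkuihk/ → guvivosteetkuihk.
Rule 4 (final cluster simplification): /k/ is the second consonant of a word-final cluster /hk/, so it deletes. /guvivosteetkuihk/ → guvivosteetkuih.

guvivosteetkuih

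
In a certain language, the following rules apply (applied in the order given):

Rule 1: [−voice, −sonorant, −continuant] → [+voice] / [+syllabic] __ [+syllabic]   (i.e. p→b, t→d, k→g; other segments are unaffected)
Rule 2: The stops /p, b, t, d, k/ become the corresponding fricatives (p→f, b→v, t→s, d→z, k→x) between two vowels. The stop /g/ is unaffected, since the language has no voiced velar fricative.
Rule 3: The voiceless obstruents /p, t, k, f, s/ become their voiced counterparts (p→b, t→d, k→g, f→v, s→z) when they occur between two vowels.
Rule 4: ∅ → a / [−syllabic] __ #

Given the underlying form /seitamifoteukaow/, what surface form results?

Rule 1 (intervocalic voicing): /t/ is a voiceless stop between vowels /i/ and /a/, so it voices to [d]. /t/ is a voiceless stop between vowels /o/ and /e/, so it voices to [d]. /k/ is a voiceless stop between vowels /u/ and /a/, so it voices to [g]. /seitamifoteukaow/ → seidamifodeugaow.
Rule 2 (intervocalic spirantization): /d/ is a stop between vowels /i/ and /a/, so it spirantizes to the fricative [z]. /d/ is a stop between vowels /o/ and /e/, so it spirantizes to the fricative [z]. /seidamifodeugaow/ → seizamifozeugaow.
Rule 3 (intervocalic voicing): /f/ is a voiceless obstruent between vowels /i/ and /o/, so it voices to [v]. /seizamifozeugaow/ → seizamivozeugaow.
Rule 4 (final a-epenthesis): the form ends in the consonant /w/, so [a] is inserted word-finally. /seizamivozeugaow/ → seizamivozeugaowa.

seizamivozeugaowa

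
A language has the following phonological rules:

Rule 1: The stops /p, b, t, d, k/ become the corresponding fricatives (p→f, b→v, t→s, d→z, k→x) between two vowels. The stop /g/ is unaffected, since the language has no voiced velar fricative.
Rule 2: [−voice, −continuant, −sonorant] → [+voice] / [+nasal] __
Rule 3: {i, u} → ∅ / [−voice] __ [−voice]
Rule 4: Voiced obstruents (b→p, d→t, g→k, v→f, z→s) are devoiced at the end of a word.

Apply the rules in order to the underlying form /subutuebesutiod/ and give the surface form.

Rule 1 (intervocalic spirantization): /b/ is a stop between vowels /u/ and /u/, so it spirantizes to the fricative [v]. /t/ is a stop between vowels /u/ and /u/, so it spirantizes to the fricative [s]. /b/ is a stop between vowels /e/ and /e/, so it spirantizes to the fricative [v]. /t/ is a stop between vowels /u/ and /i/, so it spirantizes to the fricative [s]. /subutuebesutiod/ → suvusuevesusiod.
Rule 2 (post-nasal voicing): no segment meets the environment; /suvusuevesusiod/ is unchanged.
Rule 3 (high vowel syncope): /u/ is a high vowel flanked by voiceless consonants /s/ and /s/, so it deletes. /suvusuevesusiod/ → suvusuevessiod.
Rule 4 (final devoicing): /d/ is a voiced obstruent in word-final position, so it devoices to [t]. /suvusuevessiod/ → suvusuevessiot.

suvusuevessiot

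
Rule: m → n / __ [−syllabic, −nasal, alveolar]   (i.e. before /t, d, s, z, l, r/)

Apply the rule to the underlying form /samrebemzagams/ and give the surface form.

sanrebenzagans

/m/ precedes the alveolar consonant /r/, so it assimilates in place to [n].
/m/ precedes the alveolar consonant /z/, so it assimilates in place to [n].
/m/ precedes the alveolar consonant /s/, so it assimilates in place to [n].
Surface form: [sanrebenzagans].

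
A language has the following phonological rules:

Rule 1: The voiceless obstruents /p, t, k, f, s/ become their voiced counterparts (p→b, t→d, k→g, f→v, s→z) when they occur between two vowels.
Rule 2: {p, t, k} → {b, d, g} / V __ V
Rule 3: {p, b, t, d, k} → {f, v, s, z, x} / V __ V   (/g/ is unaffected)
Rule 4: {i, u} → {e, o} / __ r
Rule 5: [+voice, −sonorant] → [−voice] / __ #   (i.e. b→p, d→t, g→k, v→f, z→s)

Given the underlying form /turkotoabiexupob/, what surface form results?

Rule 1 (intervocalic voicing): /t/ is a voiceless obstruent between vowels /o/ and /o/, so it voices to [d]. /p/ is a voiceless obstruent between vowels /u/ and /o/, so it voices to [b]. /turkotoabiexupob/ → turkodoabiexubob.
Rule 2 (intervocalic voicing): no segment meets the environment; /turkodoabiexubob/ is unchanged.
Rule 3 (intervocalic spirantization): /d/ is a stop between vowels /o/ and /o/, so it spirantizes to the fricative [z]. /b/ is a stop between vowels /a/ and /i/, so it spirantizes to the fricative [v]. /b/ is a stop between vowels /u/ and /o/, so it spirantizes to the fricative [v]. /turkodoabiexubob/ → turkozoaviexuvob.
Rule 4 (pre-rhotic lowering): /u/ is a high vowel immediately before /r/, so it lowers to [o]. /turkozoaviexuvob/ → torkozoaviexuvob.
Rule 5 (final devoicing): /b/ is a voiced obstruent in word-final position, so it devoices to [p]. /torkozoaviexuvob/ → torkozoaviexuvop.

torkozoaviexuvop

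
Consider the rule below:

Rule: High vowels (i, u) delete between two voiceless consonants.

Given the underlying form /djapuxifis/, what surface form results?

djapxfs

/u/ is a high vowel flanked by voiceless consonants /p/ and /x/, so it deletes.
/i/ is a high vowel flanked by voiceless consonants /x/ and /f/, so it deletes.
/i/ is a high vowel flanked by voiceless consonants /f/ and /s/, so it deletes.
Surface form: [djapxfs].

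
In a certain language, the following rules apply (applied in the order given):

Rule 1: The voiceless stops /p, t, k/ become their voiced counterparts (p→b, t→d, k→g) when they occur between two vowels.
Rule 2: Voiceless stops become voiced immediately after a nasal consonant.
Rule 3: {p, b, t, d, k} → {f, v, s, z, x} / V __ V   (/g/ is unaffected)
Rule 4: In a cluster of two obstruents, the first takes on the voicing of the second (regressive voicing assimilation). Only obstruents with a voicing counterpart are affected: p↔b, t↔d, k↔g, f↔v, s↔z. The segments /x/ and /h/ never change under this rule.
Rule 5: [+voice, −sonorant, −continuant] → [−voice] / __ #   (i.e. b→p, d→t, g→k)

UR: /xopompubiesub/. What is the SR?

Rule 1 (intervocalic voicing): /p/ is a voiceless stop between vowels /o/ and /o/, so it voices to [b]. /xopompubiesub/ → xobompubiesub.
Rule 2 (post-nasal voicing): /p/ is a voiceless stop immediately after the nasal /m/, so it voices to [b]. /xobompubiesub/ → xobombubiesub.
Rule 3 (intervocalic spirantization): /b/ is a stop between vowels /o/ and /o/, so it spirantizes to the fricative [v]. /b/ is a stop between vowels /u/ and /i/, so it spirantizes to the fricative [v]. /xobombubiesub/ → xovombuviesub.
Rule 4 (regressive voicing assimilation): no segment meets the environment; /xovombuviesub/ is unchanged.
Rule 5 (final devoicing): /b/ is a voiced stop in word-final position, so it devoices to [p]. /xovombuviesub/ → xovombuviesup.

xovombuviesup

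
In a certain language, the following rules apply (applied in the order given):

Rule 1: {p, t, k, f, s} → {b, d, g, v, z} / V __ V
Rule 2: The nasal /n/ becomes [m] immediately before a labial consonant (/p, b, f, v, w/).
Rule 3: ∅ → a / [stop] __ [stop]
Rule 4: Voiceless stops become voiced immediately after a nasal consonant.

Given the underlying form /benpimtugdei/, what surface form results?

bembimdugadei

Rule 1 (intervocalic voicing): no segment meets the environment; /benpimtugdei/ is unchanged.
Rule 2 (nasal place assimilation): /n/ precedes the labial consonant /p/, so it assimilates in place to [m]. /benpimtugdei/ → bempimtugdei.
Rule 3 (stop-cluster a-epenthesis): /g/ and /d/ form a stop–stop cluster, so [a] is inserted between them. /bempimtugdei/ → bempimtugadei.
Rule 4 (post-nasal voicing): /p/ is a voiceless stop immediately after the nasal /m/, so it voices to [b]. /t/ is a voiceless stop immediately after the nasal /m/, so it voices to [d]. /bempimtugadei/ → bembimdugadei.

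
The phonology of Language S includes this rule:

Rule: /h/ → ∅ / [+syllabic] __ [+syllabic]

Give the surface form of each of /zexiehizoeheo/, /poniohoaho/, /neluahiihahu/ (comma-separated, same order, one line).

/zexiehizoeheo/: /h/ occurs between vowels /e/ and /i/, so it deletes. /h/ occurs between vowels /e/ and /e/, so it deletes. → [zexieizoeeo].
/poniohoaho/: /h/ occurs between vowels /o/ and /o/, so it deletes. /h/ occurs between vowels /a/ and /o/, so it deletes. → [poniooao].
/neluahiihahu/: /h/ occurs between vowels /a/ and /i/, so it deletes. /h/ occurs between vowels /i/ and /a/, so it deletes. /h/ occurs between vowels /a/ and /u/, so it deletes. → [neluaiiau].

zexieizoeeo, poniooao, neluaiiau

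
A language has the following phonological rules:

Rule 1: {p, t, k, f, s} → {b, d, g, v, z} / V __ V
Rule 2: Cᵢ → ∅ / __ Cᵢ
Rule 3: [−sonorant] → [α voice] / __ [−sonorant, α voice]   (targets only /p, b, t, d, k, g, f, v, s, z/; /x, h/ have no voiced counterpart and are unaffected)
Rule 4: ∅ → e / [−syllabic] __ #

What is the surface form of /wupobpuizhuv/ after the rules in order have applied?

Rule 1 (intervocalic voicing): /p/ is a voiceless obstruent between vowels /u/ and /o/, so it voices to [b]. /wupobpuizhuv/ → wubobpuizhuv.
Rule 2 (degemination): no segment meets the environment; /wubobpuizhuv/ is unchanged.
Rule 3 (regressive voicing assimilation): /b/ precedes the voiceless obstruent /p/, so it devoices to [p] by assimilation. /z/ precedes the voiceless obstruent /h/, so it devoices to [s] by assimilation. /wubobpuizhuv/ → wuboppuishuv.
Rule 4 (final e-epenthesis): the form ends in the consonant /v/, so [e] is inserted word-finally. /wuboppuishuv/ → wuboppuishuve.

wuboppuishuve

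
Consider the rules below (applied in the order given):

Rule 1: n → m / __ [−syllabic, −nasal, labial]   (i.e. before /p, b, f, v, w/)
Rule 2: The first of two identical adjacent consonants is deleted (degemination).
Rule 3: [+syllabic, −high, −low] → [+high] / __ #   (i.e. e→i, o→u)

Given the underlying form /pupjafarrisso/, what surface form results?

Rule 1 (nasal place assimilation): no segment meets the environment; /pupjafarrisso/ is unchanged.
Rule 2 (degemination): /rr/ is a geminate; the first /r/ deletes. /ss/ is a geminate; the first /s/ deletes. /pupjafarrisso/ → pupjafariso.
Rule 3 (final vowel raising): /o/ is a mid vowel in word-final position, so it raises to [u]. /pupjafariso/ → pupjafarisu.

pupjafarisu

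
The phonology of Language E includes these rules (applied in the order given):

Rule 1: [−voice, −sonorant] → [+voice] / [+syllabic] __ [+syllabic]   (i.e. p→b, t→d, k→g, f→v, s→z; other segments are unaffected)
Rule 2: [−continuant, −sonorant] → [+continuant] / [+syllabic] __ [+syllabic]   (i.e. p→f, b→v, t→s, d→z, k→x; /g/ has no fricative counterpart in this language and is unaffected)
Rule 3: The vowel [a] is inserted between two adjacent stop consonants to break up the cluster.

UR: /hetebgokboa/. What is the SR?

hezebagokaboa

Rule 1 (intervocalic voicing): /t/ is a voiceless obstruent between vowels /e/ and /e/, so it voices to [d]. /hetebgokboa/ → hedebgokboa.
Rule 2 (intervocalic spirantization): /d/ is a stop between vowels /e/ and /e/, so it spirantizes to the fricative [z]. /hedebgokboa/ → hezebgokboa.
Rule 3 (stop-cluster a-epenthesis): /b/ and /g/ form a stop–stop cluster, so [a] is inserted between them. /k/ and /b/ form a stop–stop cluster, so [a] is inserted between them. /hezebgokboa/ → hezebagokaboa.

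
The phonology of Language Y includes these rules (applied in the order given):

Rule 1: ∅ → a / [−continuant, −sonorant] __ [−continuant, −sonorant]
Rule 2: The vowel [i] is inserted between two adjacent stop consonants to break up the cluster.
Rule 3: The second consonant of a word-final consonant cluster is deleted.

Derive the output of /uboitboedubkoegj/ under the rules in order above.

uboitaboedubakoeg

Rule 1 (stop-cluster a-epenthesis): /t/ and /b/ form a stop–stop cluster, so [a] is inserted between them. /b/ and /k/ form a stop–stop cluster, so [a] is inserted between them. /uboitboedubkoegj/ → uboitaboedubakoegj.
Rule 2 (stop-cluster i-epenthesis): no segment meets the environment; /uboitaboedubakoegj/ is unchanged.
Rule 3 (final cluster simplification): /j/ is the second consonant of a word-final cluster /gj/, so it deletes. /uboitaboedubakoegj/ → uboitaboedubakoeg.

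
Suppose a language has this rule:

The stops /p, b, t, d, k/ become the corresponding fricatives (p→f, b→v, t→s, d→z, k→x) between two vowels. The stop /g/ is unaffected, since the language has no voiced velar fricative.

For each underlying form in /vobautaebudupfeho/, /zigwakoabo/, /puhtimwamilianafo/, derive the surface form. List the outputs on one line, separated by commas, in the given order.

vovausaevuzupfeho, zigwaxoavo, puhtimwamilianafo

/vobautaebudupfeho/: /b/ is a stop between vowels /o/ and /a/, so it spirantizes to the fricative [v]. /t/ is a stop between vowels /u/ and /a/, so it spirantizes to the fricative [s]. /b/ is a stop between vowels /e/ and /u/, so it spirantizes to the fricative [v]. /d/ is a stop between vowels /u/ and /u/, so it spirantizes to the fricative [z]. → [vovausaevuzupfeho].
/zigwakoabo/: /k/ is a stop between vowels /a/ and /o/, so it spirantizes to the fricative [x]. /b/ is a stop between vowels /a/ and /o/, so it spirantizes to the fricative [v]. → [zigwaxoavo].
/puhtimwamilianafo/: the rule's environment is not met; surfaces unchanged as [puhtimwamilianafo].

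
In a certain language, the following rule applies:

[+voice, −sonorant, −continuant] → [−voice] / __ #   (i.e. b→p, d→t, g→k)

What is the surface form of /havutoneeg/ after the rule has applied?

/g/ is a voiced stop in word-final position, so it devoices to [k].
Surface form: [havutoneek].

havutoneek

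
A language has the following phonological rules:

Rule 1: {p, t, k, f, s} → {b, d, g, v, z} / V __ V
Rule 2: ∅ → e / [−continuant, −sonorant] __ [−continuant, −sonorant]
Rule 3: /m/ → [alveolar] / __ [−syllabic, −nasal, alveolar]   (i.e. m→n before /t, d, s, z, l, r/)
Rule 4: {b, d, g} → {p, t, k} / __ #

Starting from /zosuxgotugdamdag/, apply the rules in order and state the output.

zozuxgodugedandak

Rule 1 (intervocalic voicing): /s/ is a voiceless obstruent between vowels /o/ and /u/, so it voices to [z]. /t/ is a voiceless obstruent between vowels /o/ and /u/, so it voices to [d]. /zosuxgotugdamdag/ → zozuxgodugdamdag.
Rule 2 (stop-cluster e-epenthesis): /g/ and /d/ form a stop–stop cluster, so [e] is inserted between them. /zozuxgodugdamdag/ → zozuxgodugedamdag.
Rule 3 (nasal place assimilation): /m/ precedes the alveolar consonant /d/, so it assimilates in place to [n]. /zozuxgodugedamdag/ → zozuxgodugedandag.
Rule 4 (final devoicing): /g/ is a voiced stop in word-final position, so it devoices to [k]. /zozuxgodugedandag/ → zozuxgodugedandak.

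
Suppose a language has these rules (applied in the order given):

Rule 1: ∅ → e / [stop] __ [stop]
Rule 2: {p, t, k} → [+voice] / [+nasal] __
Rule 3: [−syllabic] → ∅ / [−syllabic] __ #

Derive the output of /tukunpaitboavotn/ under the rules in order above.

Rule 1 (stop-cluster e-epenthesis): /t/ and /b/ form a stop–stop cluster, so [e] is inserted between them. /tukunpaitboavotn/ → tukunpaiteboavotn.
Rule 2 (post-nasal voicing): /p/ is a voiceless stop immediately after the nasal /n/, so it voices to [b]. /tukunpaiteboavotn/ → tukunbaiteboavotn.
Rule 3 (final cluster simplification): /n/ is the second consonant of a word-final cluster /tn/, so it deletes. /tukunbaiteboavotn/ → tukunbaiteboavot.

tukunbaiteboavot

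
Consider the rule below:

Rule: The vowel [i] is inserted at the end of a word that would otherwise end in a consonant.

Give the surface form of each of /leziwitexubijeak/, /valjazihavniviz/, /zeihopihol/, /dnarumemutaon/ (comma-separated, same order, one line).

/leziwitexubijeak/: the form ends in the consonant /k/, so [i] is inserted word-finally. → [leziwitexubijeaki].
/valjazihavniviz/: the form ends in the consonant /z/, so [i] is inserted word-finally. → [valjazihavnivizi].
/zeihopihol/: the form ends in the consonant /l/, so [i] is inserted word-finally. → [zeihopiholi].
/dnarumemutaon/: the form ends in the consonant /n/, so [i] is inserted word-finally. → [dnarumemutaoni].

leziwitexubijeaki, valjazihavnivizi, zeihopiholi, dnarumemutaoni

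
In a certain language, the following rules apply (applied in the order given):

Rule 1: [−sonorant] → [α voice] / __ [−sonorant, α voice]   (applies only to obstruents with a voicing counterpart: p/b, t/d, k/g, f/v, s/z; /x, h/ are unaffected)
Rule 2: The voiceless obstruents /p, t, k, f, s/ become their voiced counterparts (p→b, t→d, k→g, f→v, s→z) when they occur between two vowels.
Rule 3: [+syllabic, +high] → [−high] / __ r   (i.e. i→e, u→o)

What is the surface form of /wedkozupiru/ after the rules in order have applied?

Rule 1 (regressive voicing assimilation): /d/ precedes the voiceless obstruent /k/, so it devoices to [t] by assimilation. /wedkozupiru/ → wetkozupiru.
Rule 2 (intervocalic voicing): /p/ is a voiceless obstruent between vowels /u/ and /i/, so it voices to [b]. /wetkozupiru/ → wetkozubiru.
Rule 3 (pre-rhotic lowering): /i/ is a high vowel immediately before /r/, so it lowers to [e]. /wetkozubiru/ → wetkozuberu.

wetkozuberu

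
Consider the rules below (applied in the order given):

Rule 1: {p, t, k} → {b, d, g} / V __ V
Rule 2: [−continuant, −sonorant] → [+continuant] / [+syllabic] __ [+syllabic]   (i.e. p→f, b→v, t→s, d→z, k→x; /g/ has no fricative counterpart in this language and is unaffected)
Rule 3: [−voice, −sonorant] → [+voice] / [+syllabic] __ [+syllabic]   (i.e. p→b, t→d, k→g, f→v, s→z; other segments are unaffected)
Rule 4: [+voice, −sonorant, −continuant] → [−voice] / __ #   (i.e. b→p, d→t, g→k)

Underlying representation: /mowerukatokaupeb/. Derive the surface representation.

mowerugazogauvep

Rule 1 (intervocalic voicing): /k/ is a voiceless stop between vowels /u/ and /a/, so it voices to [g]. /t/ is a voiceless stop between vowels /a/ and /o/, so it voices to [d]. /k/ is a voiceless stop between vowels /o/ and /a/, so it voices to [g]. /p/ is a voiceless stop between vowels /u/ and /e/, so it voices to [b]. /mowerukatokaupeb/ → mowerugadogaubeb.
Rule 2 (intervocalic spirantization): /d/ is a stop between vowels /a/ and /o/, so it spirantizes to the fricative [z]. /b/ is a stop between vowels /u/ and /e/, so it spirantizes to the fricative [v]. /mowerugadogaubeb/ → mowerugazogauveb.
Rule 3 (intervocalic voicing): no segment meets the environment; /mowerugazogauveb/ is unchanged.
Rule 4 (final devoicing): /b/ is a voiced stop in word-final position, so it devoices to [p]. /mowerugazogauveb/ → mowerugazogauvep.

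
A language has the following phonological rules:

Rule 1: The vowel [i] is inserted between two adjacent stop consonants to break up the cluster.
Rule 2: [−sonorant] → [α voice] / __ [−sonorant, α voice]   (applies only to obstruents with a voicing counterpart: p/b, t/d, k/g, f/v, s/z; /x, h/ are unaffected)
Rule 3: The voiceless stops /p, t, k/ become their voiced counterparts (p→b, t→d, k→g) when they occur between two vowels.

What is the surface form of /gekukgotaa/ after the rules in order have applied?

gegugigodaa

Rule 1 (stop-cluster i-epenthesis): /k/ and /g/ form a stop–stop cluster, so [i] is inserted between them. /gekukgotaa/ → gekukigotaa.
Rule 2 (regressive voicing assimilation): no segment meets the environment; /gekukigotaa/ is unchanged.
Rule 3 (intervocalic voicing): /k/ is a voiceless stop between vowels /e/ and /u/, so it voices to [g]. /k/ is a voiceless stop between vowels /u/ and /i/, so it voices to [g]. /t/ is a voiceless stop between vowels /o/ and /a/, so it voices to [d]. /gekukigotaa/ → gegugigodaa.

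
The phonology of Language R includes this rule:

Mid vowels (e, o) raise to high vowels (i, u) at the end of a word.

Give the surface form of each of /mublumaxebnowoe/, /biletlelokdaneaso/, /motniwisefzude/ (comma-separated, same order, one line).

mublumaxebnowoi, biletlelokdaneasu, motniwisefzudi

/mublumaxebnowoe/: /e/ is a mid vowel in word-final position, so it raises to [i]. → [mublumaxebnowoi].
/biletlelokdaneaso/: /o/ is a mid vowel in word-final position, so it raises to [u]. → [biletlelokdaneasu].
/motniwisefzude/: /e/ is a mid vowel in word-final position, so it raises to [i]. → [motniwisefzudi].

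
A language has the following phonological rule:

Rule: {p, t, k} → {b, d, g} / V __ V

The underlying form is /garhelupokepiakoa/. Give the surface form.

/p/ is a voiceless stop between vowels /u/ and /o/, so it voices to [b].
/k/ is a voiceless stop between vowels /o/ and /e/, so it voices to [g].
/p/ is a voiceless stop between vowels /e/ and /i/, so it voices to [b].
/k/ is a voiceless stop between vowels /a/ and /o/, so it voices to [g].
Surface form: [garhelubogebiagoa].

garhelubogebiagoa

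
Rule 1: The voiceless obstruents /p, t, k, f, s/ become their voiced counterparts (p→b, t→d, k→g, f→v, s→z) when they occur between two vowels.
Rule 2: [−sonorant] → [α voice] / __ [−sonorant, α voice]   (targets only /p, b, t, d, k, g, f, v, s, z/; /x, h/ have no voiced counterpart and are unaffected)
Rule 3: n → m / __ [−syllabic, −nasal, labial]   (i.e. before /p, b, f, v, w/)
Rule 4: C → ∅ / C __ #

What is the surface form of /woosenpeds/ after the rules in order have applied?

Rule 1 (intervocalic voicing): /s/ is a voiceless obstruent between vowels /o/ and /e/, so it voices to [z]. /woosenpeds/ → woozenpeds.
Rule 2 (regressive voicing assimilation): /d/ precedes the voiceless obstruent /s/, so it devoices to [t] by assimilation. /woozenpeds/ → woozenpets.
Rule 3 (nasal place assimilation): /n/ precedes the labial consonant /p/, so it assimilates in place to [m]. /woozenpets/ → woozempets.
Rule 4 (final cluster simplification): /s/ is the second consonant of a word-final cluster /ts/, so it deletes. /woozempets/ → woozempet.

woozempet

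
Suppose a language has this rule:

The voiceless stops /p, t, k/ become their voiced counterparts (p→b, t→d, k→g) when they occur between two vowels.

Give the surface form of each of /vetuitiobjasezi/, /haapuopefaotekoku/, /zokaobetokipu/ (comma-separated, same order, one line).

veduidiobjasezi, haabuobefaodegogu, zogaobedogibu

/vetuitiobjasezi/: /t/ is a voiceless stop between vowels /e/ and /u/, so it voices to [d]. /t/ is a voiceless stop between vowels /i/ and /i/, so it voices to [d]. → [veduidiobjasezi].
/haapuopefaotekoku/: /p/ is a voiceless stop between vowels /a/ and /u/, so it voices to [b]. /p/ is a voiceless stop between vowels /o/ and /e/, so it voices to [b]. /t/ is a voiceless stop between vowels /o/ and /e/, so it voices to [d]. /k/ is a voiceless stop between vowels /e/ and /o/, so it voices to [g]. /k/ is a voiceless stop between vowels /o/ and /u/, so it voices to [g]. → [haabuobefaodegogu].
/zokaobetokipu/: /k/ is a voiceless stop between vowels /o/ and /a/, so it voices to [g]. /t/ is a voiceless stop between vowels /e/ and /o/, so it voices to [d]. /k/ is a voiceless stop between vowels /o/ and /i/, so it voices to [g]. /p/ is a voiceless stop between vowels /i/ and /u/, so it voices to [b]. → [zogaobedogibu].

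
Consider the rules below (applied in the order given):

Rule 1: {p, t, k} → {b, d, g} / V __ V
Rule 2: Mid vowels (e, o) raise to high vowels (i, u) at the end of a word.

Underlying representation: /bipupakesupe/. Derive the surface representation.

Rule 1 (intervocalic voicing): /p/ is a voiceless stop between vowels /i/ and /u/, so it voices to [b]. /p/ is a voiceless stop between vowels /u/ and /a/, so it voices to [b]. /k/ is a voiceless stop between vowels /a/ and /e/, so it voices to [g]. /p/ is a voiceless stop between vowels /u/ and /e/, so it voices to [b]. /bipupakesupe/ → bibubagesube.
Rule 2 (final vowel raising): /e/ is a mid vowel in word-final position, so it raises to [i]. /bibubagesube/ → bibubagesubi.

bibubagesubi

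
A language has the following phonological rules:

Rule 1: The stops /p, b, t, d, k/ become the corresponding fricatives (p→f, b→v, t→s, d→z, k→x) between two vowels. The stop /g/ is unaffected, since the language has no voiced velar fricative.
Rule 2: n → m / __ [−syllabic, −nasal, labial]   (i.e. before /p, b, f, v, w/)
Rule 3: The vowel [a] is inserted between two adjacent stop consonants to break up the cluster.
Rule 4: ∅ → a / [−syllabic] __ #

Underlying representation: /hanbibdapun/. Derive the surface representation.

hambibadafuna

Rule 1 (intervocalic spirantization): /p/ is a stop between vowels /a/ and /u/, so it spirantizes to the fricative [f]. /hanbibdapun/ → hanbibdafun.
Rule 2 (nasal place assimilation): /n/ precedes the labial consonant /b/, so it assimilates in place to [m]. /hanbibdafun/ → hambibdafun.
Rule 3 (stop-cluster a-epenthesis): /b/ and /d/ form a stop–stop cluster, so [a] is inserted between them. /hambibdafun/ → hambibadafun.
Rule 4 (final a-epenthesis): the form ends in the consonant /n/, so [a] is inserted word-finally. /hambibadafun/ → hambibadafuna.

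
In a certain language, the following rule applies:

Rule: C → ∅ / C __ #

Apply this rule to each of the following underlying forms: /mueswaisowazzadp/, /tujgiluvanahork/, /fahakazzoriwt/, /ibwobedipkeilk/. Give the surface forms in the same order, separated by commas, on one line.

/mueswaisowazzadp/: /p/ is the second consonant of a word-final cluster /dp/, so it deletes. → [mueswaisowazzad].
/tujgiluvanahork/: /k/ is the second consonant of a word-final cluster /rk/, so it deletes. → [tujgiluvanahor].
/fahakazzoriwt/: /t/ is the second consonant of a word-final cluster /wt/, so it deletes. → [fahakazzoriw].
/ibwobedipkeilk/: /k/ is the second consonant of a word-final cluster /lk/, so it deletes. → [ibwobedipkeil].

mueswaisowazzad, tujgiluvanahor, fahakazzoriw, ibwobedipkeil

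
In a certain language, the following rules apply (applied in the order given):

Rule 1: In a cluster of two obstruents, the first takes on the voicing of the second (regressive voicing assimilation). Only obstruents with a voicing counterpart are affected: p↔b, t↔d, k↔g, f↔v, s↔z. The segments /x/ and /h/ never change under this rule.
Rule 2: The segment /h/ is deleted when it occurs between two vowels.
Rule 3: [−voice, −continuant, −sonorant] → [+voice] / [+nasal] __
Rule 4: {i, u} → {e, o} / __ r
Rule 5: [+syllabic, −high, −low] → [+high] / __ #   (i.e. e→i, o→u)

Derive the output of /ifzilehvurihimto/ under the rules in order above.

ivzilehvoriimdu

Rule 1 (regressive voicing assimilation): /f/ precedes the voiced obstruent /z/, so it voices to [v] by assimilation. /ifzilehvurihimto/ → ivzilehvurihimto.
Rule 2 (intervocalic h-deletion): /h/ occurs between vowels /i/ and /i/, so it deletes. /ivzilehvurihimto/ → ivzilehvuriimto.
Rule 3 (post-nasal voicing): /t/ is a voiceless stop immediately after the nasal /m/, so it voices to [d]. /ivzilehvuriimto/ → ivzilehvuriimdo.
Rule 4 (pre-rhotic lowering): /u/ is a high vowel immediately before /r/, so it lowers to [o]. /ivzilehvuriimdo/ → ivzilehvoriimdo.
Rule 5 (final vowel raising): /o/ is a mid vowel in word-final position, so it raises to [u]. /ivzilehvoriimdo/ → ivzilehvoriimdu.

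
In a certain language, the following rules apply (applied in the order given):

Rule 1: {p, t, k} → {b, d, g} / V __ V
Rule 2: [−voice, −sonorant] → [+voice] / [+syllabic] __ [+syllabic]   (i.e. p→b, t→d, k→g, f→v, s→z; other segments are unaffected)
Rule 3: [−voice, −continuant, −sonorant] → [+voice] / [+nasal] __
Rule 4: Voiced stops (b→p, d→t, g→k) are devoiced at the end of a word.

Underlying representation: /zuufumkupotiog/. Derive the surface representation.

Rule 1 (intervocalic voicing): /p/ is a voiceless stop between vowels /u/ and /o/, so it voices to [b]. /t/ is a voiceless stop between vowels /o/ and /i/, so it voices to [d]. /zuufumkupotiog/ → zuufumkubodiog.
Rule 2 (intervocalic voicing): /f/ is a voiceless obstruent between vowels /u/ and /u/, so it voices to [v]. /zuufumkubodiog/ → zuuvumkubodiog.
Rule 3 (post-nasal voicing): /k/ is a voiceless stop immediately after the nasal /m/, so it voices to [g]. /zuuvumkubodiog/ → zuuvumgubodiog.
Rule 4 (final devoicing): /g/ is a voiced stop in word-final position, so it devoices to [k]. /zuuvumgubodiog/ → zuuvumgubodiok.

zuuvumgubodiok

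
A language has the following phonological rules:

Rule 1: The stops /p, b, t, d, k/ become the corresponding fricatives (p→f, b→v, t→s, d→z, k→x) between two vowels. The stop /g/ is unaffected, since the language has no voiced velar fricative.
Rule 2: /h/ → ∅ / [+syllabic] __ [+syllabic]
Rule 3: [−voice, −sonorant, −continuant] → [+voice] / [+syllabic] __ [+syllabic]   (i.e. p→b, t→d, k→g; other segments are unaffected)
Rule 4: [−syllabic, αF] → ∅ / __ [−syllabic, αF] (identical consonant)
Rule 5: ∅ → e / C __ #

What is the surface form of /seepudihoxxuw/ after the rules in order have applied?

seefuzioxuwe

Rule 1 (intervocalic spirantization): /p/ is a stop between vowels /e/ and /u/, so it spirantizes to the fricative [f]. /d/ is a stop between vowels /u/ and /i/, so it spirantizes to the fricative [z]. /seepudihoxxuw/ → seefuzihoxxuw.
Rule 2 (intervocalic h-deletion): /h/ occurs between vowels /i/ and /o/, so it deletes. /seefuzihoxxuw/ → seefuzioxxuw.
Rule 3 (intervocalic voicing): no segment meets the environment; /seefuzioxxuw/ is unchanged.
Rule 4 (degemination): /xx/ is a geminate; the first /x/ deletes. /seefuzioxxuw/ → seefuzioxuw.
Rule 5 (final e-epenthesis): the form ends in the consonant /w/, so [e] is inserted word-finally. /seefuzioxuw/ → seefuzioxuwe.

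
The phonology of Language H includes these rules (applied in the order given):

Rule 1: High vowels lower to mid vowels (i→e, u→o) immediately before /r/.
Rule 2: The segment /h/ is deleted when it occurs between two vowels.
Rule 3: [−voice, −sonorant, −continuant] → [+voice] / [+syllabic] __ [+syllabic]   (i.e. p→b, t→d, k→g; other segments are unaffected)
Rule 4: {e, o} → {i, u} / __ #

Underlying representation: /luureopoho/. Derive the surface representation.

Rule 1 (pre-rhotic lowering): /u/ is a high vowel immediately before /r/, so it lowers to [o]. /luureopoho/ → luoreopoho.
Rule 2 (intervocalic h-deletion): /h/ occurs between vowels /o/ and /o/, so it deletes. /luoreopoho/ → luoreopoo.
Rule 3 (intervocalic voicing): /p/ is a voiceless stop between vowels /o/ and /o/, so it voices to [b]. /luoreopoo/ → luoreoboo.
Rule 4 (final vowel raising): /o/ is a mid vowel in word-final position, so it raises to [u]. /luoreoboo/ → luoreobou.

luoreobou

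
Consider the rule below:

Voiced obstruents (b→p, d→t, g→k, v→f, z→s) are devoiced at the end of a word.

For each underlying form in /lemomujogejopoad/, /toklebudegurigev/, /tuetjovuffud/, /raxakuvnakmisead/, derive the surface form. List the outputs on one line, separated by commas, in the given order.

/lemomujogejopoad/: /d/ is a voiced obstruent in word-final position, so it devoices to [t]. → [lemomujogejopoat].
/toklebudegurigev/: /v/ is a voiced obstruent in word-final position, so it devoices to [f]. → [toklebudegurigef].
/tuetjovuffud/: /d/ is a voiced obstruent in word-final position, so it devoices to [t]. → [tuetjovuffut].
/raxakuvnakmisead/: /d/ is a voiced obstruent in word-final position, so it devoices to [t]. → [raxakuvnakmiseat].

lemomujogejopoat, toklebudegurigef, tuetjovuffut, raxakuvnakmiseat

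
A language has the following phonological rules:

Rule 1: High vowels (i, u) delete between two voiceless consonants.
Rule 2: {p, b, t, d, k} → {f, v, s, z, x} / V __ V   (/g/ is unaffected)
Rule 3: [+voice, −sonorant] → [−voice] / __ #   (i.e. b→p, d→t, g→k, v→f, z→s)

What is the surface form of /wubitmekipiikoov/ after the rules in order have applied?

wuvitmekpiixoof

Rule 1 (high vowel syncope): /i/ is a high vowel flanked by voiceless consonants /k/ and /p/, so it deletes. /wubitmekipiikoov/ → wubitmekpiikoov.
Rule 2 (intervocalic spirantization): /b/ is a stop between vowels /u/ and /i/, so it spirantizes to the fricative [v]. /k/ is a stop between vowels /i/ and /o/, so it spirantizes to the fricative [x]. /wubitmekpiikoov/ → wuvitmekpiixoov.
Rule 3 (final devoicing): /v/ is a voiced obstruent in word-final position, so it devoices to [f]. /wuvitmekpiixoov/ → wuvitmekpiixoof.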